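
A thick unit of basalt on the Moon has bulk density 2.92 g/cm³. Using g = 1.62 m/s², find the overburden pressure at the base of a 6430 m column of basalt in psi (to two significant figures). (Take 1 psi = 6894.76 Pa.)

basalt: 2920 kg/m³ × 1.62 m/s² × 6430 m = 3.042×10^7 Pa = 4412 psi

4400 psi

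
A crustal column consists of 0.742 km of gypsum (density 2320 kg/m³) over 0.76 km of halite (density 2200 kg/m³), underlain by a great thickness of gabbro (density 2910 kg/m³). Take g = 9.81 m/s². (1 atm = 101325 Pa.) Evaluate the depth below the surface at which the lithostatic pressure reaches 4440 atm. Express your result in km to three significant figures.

Pressure at base of upper layers: 2320×9.81×742 + 2200×9.81×760 = 3.329×10^7 Pa = 328.5 atm
Remaining pressure to be supplied by gabbro: 4.499×10^8 − 3.329×10^7 = 4.166×10^8 Pa
Additional depth in gabbro = 4.166×10^8 Pa / (2910 kg/m³ × 9.81 m/s²) = 14593 m
Total depth = 1502 m + 14593 m = 16095 m
= 16.095 km

16.1 km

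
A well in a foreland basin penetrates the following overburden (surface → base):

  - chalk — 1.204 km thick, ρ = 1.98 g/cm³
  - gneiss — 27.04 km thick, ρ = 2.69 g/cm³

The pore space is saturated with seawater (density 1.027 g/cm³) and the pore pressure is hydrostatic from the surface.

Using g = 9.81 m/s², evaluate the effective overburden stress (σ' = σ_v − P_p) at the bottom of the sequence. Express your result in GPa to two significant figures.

Overburden (lithostatic) stress σ_v:
chalk: 1980 kg/m³ × 9.81 m/s² × 1204 m = 2.339×10^7 Pa = 23.39 MPa
gneiss: 2690 kg/m³ × 9.81 m/s² × 27040 m = 7.136×10^8 Pa = 713.6 MPa
Total = 23.39 + 713.6 = 736.94 MPa
Pore pressure P_p = 1027 kg/m³ × 9.81 m/s² × 28244 m = 2.846×10^8 Pa = 284.6 MPa
Effective stress σ' = σ_v − P_p = 736.9 − 284.6 = 452.39 MPa = 0.45239 GPa

0.45 GPa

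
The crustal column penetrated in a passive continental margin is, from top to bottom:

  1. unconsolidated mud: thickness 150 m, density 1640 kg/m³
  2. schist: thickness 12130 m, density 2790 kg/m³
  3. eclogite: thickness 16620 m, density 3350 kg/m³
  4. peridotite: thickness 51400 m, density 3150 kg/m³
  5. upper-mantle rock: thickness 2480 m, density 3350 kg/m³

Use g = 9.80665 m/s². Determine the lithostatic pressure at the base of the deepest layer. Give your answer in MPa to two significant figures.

2500 MPa

unconsolidated mud: 1640 kg/m³ × 9.80665 m/s² × 150 m = 2.412×10^6 Pa = 2.412 MPa
schist: 2790 kg/m³ × 9.80665 m/s² × 12130 m = 3.319×10^8 Pa = 331.9 MPa
eclogite: 3350 kg/m³ × 9.80665 m/s² × 16620 m = 5.460×10^8 Pa = 546.0 MPa
peridotite: 3150 kg/m³ × 9.80665 m/s² × 51400 m = 1.588×10^9 Pa = 1588 MPa
upper-mantle rock: 3350 kg/m³ × 9.80665 m/s² × 2480 m = 8.147×10^7 Pa = 81.47 MPa
Total = 2.412 + 331.9 + 546.0 + 1588 + 81.47 = 2549.6 MPa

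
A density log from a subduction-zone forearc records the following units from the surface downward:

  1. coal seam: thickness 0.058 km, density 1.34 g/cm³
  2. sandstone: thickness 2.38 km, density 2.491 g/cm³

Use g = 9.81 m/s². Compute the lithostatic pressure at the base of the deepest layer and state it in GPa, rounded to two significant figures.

0.059 GPa

coal seam: 1340 kg/m³ × 9.81 m/s² × 58 m = 7.624×10^5 Pa = 7.624×10^-4 GPa
sandstone: 2491 kg/m³ × 9.81 m/s² × 2380 m = 5.816×10^7 Pa = 0.05816 GPa
Total = 7.624×10^-4 + 0.05816 = 0.058922 GPa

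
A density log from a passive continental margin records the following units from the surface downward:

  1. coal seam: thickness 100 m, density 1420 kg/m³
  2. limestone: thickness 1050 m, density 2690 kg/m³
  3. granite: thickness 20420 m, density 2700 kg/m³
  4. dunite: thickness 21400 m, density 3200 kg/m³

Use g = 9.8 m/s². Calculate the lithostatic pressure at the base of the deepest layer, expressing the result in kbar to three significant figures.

coal seam: 1420 kg/m³ × 9.8 m/s² × 100 m = 1.392×10^6 Pa = 0.01392 kbar
limestone: 2690 kg/m³ × 9.8 m/s² × 1050 m = 2.768×10^7 Pa = 0.2768 kbar
granite: 2700 kg/m³ × 9.8 m/s² × 20420 m = 5.403×10^8 Pa = 5.403 kbar
dunite: 3200 kg/m³ × 9.8 m/s² × 21400 m = 6.711×10^8 Pa = 6.711 kbar
Total = 0.01392 + 0.2768 + 5.403 + 6.711 = 12.405 kbar

12.4 kbar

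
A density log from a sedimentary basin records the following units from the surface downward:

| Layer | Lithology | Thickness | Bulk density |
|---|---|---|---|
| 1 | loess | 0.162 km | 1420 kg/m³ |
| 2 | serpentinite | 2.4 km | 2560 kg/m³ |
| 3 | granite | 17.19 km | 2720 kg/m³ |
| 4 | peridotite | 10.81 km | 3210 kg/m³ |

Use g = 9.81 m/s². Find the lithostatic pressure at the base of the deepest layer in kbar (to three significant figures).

loess: 1420 kg/m³ × 9.81 m/s² × 162 m = 2.257×10^6 Pa = 0.02257 kbar
serpentinite: 2560 kg/m³ × 9.81 m/s² × 2400 m = 6.027×10^7 Pa = 0.6027 kbar
granite: 2720 kg/m³ × 9.81 m/s² × 17190 m = 4.587×10^8 Pa = 4.587 kbar
peridotite: 3210 kg/m³ × 9.81 m/s² × 10810 m = 3.404×10^8 Pa = 3.404 kbar
Total = 0.02257 + 0.6027 + 4.587 + 3.404 = 8.6162 kbar

8.62 kbar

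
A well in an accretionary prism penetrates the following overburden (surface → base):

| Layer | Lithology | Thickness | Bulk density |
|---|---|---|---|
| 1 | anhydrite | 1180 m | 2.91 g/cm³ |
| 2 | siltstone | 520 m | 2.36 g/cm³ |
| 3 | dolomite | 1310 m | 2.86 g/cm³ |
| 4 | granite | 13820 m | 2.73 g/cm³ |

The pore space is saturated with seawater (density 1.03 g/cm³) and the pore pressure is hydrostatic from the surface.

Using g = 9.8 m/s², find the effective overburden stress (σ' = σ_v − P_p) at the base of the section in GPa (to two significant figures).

Overburden (lithostatic) stress σ_v:
anhydrite: 2910 kg/m³ × 9.8 m/s² × 1180 m = 3.365×10^7 Pa = 33.65 MPa
siltstone: 2360 kg/m³ × 9.8 m/s² × 520 m = 1.203×10^7 Pa = 12.03 MPa
dolomite: 2860 kg/m³ × 9.8 m/s² × 1310 m = 3.672×10^7 Pa = 36.72 MPa
granite: 2730 kg/m³ × 9.8 m/s² × 13820 m = 3.697×10^8 Pa = 369.7 MPa
Total = 33.65 + 12.03 + 36.72 + 369.7 = 452.13 MPa
Pore pressure P_p = 1030 kg/m³ × 9.8 m/s² × 16830 m = 1.699×10^8 Pa = 169.9 MPa
Effective stress σ' = σ_v − P_p = 452.1 − 169.9 = 282.25 MPa = 0.28225 GPa

0.28 GPa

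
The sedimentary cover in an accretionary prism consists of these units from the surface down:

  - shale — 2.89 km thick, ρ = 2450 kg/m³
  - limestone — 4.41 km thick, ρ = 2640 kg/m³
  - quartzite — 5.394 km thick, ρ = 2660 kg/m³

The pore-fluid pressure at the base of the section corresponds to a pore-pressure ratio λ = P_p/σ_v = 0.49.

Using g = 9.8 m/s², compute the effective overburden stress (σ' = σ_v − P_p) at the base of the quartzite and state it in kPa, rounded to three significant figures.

165000 kPa

Overburden (lithostatic) stress σ_v:
shale: 2450 kg/m³ × 9.8 m/s² × 2890 m = 6.939×10^7 Pa = 69.39 MPa
limestone: 2640 kg/m³ × 9.8 m/s² × 4410 m = 1.141×10^8 Pa = 114.1 MPa
quartzite: 2660 kg/m³ × 9.8 m/s² × 5394 m = 1.406×10^8 Pa = 140.6 MPa
Total = 69.39 + 114.1 + 140.6 = 324.10 MPa
Pore pressure P_p = λ·σ_v = 0.49 × 324.1 MPa = 158.8 MPa
Effective stress σ' = σ_v − P_p = 324.1 − 158.8 = 165.29 MPa = 1.6529×10^5 kPa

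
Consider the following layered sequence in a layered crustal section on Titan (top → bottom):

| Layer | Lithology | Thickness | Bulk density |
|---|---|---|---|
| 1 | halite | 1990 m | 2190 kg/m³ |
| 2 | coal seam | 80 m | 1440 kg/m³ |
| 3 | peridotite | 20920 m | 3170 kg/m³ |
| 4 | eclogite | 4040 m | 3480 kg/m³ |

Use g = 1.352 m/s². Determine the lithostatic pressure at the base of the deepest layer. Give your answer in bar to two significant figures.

halite: 2190 kg/m³ × 1.352 m/s² × 1990 m = 5.892×10^6 Pa = 58.92 bar
coal seam: 1440 kg/m³ × 1.352 m/s² × 80 m = 1.558×10^5 Pa = 1.558 bar
peridotite: 3170 kg/m³ × 1.352 m/s² × 20920 m = 8.966×10^7 Pa = 896.6 bar
eclogite: 3480 kg/m³ × 1.352 m/s² × 4040 m = 1.901×10^7 Pa = 190.1 bar
Total = 58.92 + 1.558 + 896.6 + 190.1 = 1147.2 bar

1100 bar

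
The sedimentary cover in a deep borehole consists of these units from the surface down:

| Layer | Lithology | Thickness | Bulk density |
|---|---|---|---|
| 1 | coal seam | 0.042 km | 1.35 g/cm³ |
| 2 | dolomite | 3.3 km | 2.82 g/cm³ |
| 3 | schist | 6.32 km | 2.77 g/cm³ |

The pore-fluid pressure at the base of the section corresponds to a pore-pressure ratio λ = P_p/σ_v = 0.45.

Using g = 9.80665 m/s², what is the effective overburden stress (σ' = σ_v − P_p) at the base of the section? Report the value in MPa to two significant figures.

Overburden (lithostatic) stress σ_v:
coal seam: 1350 kg/m³ × 9.80665 m/s² × 42 m = 5.560×10^5 Pa = 0.5560 MPa
dolomite: 2820 kg/m³ × 9.80665 m/s² × 3300 m = 9.126×10^7 Pa = 91.26 MPa
schist: 2770 kg/m³ × 9.80665 m/s² × 6320 m = 1.717×10^8 Pa = 171.7 MPa
Total = 0.5560 + 91.26 + 171.7 = 263.50 MPa
Pore pressure P_p = λ·σ_v = 0.45 × 263.5 MPa = 118.6 MPa
Effective stress σ' = σ_v − P_p = 263.5 − 118.6 = 144.92 MPa

140 MPa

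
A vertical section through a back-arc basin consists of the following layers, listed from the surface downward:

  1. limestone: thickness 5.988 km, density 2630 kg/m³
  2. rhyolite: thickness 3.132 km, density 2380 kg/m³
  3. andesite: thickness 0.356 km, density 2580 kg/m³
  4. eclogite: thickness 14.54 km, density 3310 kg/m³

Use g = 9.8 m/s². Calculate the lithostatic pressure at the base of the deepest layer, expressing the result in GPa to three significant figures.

0.708 GPa

limestone: 2630 kg/m³ × 9.8 m/s² × 5988 m = 1.543×10^8 Pa = 0.1543 GPa
rhyolite: 2380 kg/m³ × 9.8 m/s² × 3132 m = 7.305×10^7 Pa = 0.07305 GPa
andesite: 2580 kg/m³ × 9.8 m/s² × 356 m = 9.001×10^6 Pa = 9.001×10^-3 GPa
eclogite: 3310 kg/m³ × 9.8 m/s² × 14540 m = 4.716×10^8 Pa = 0.4716 GPa
Total = 0.1543 + 0.07305 + 9.001×10^-3 + 0.4716 = 0.70804 GPa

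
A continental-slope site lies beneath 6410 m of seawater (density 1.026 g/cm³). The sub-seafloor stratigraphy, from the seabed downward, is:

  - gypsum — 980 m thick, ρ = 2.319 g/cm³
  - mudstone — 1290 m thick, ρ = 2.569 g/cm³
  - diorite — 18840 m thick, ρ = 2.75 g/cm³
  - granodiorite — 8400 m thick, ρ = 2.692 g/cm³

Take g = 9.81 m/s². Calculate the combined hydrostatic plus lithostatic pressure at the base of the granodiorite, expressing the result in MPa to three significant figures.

seawater: 1026 kg/m³ × 9.81 m/s² × 6410 m = 6.452×10^7 Pa = 64.52 MPa
gypsum: 2319 kg/m³ × 9.81 m/s² × 980 m = 2.229×10^7 Pa = 22.29 MPa
mudstone: 2569 kg/m³ × 9.81 m/s² × 1290 m = 3.251×10^7 Pa = 32.51 MPa
diorite: 2750 kg/m³ × 9.81 m/s² × 18840 m = 5.083×10^8 Pa = 508.3 MPa
granodiorite: 2692 kg/m³ × 9.81 m/s² × 8400 m = 2.218×10^8 Pa = 221.8 MPa
Total = 64.52 + 22.29 + 32.51 + 508.3 + 221.8 = 849.41 MPa

849 MPa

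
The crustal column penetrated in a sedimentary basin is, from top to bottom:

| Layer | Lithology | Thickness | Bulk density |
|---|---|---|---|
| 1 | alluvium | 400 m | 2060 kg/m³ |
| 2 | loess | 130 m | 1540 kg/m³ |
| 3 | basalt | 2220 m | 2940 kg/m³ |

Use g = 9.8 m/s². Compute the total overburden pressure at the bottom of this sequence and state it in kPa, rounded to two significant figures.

alluvium: 2060 kg/m³ × 9.8 m/s² × 400 m = 8.075×10^6 Pa = 8075 kPa
loess: 1540 kg/m³ × 9.8 m/s² × 130 m = 1.962×10^6 Pa = 1962 kPa
basalt: 2940 kg/m³ × 9.8 m/s² × 2220 m = 6.396×10^7 Pa = 63963 kPa
Total = 8075 + 1962 + 63963 = 74000 kPa

74000 kPa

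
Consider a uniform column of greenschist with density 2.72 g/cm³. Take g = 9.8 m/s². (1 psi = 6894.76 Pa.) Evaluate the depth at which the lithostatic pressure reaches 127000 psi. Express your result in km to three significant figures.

h = P/(ρg) = 127000 psi / (2720 kg/m³ × 9.8 m/s²) = 8.756×10^8 Pa / 26656 Pa/m = 32849 m
= 32.849 km

32.8 km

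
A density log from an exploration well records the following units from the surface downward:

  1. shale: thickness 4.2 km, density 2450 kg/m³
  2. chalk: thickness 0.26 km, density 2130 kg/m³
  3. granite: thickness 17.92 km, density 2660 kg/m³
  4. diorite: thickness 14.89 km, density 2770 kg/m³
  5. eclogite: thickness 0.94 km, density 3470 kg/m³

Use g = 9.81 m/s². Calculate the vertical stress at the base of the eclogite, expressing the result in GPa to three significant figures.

1.01 GPa

shale: 2450 kg/m³ × 9.81 m/s² × 4200 m = 1.009×10^8 Pa = 0.1009 GPa
chalk: 2130 kg/m³ × 9.81 m/s² × 260 m = 5.433×10^6 Pa = 5.433×10^-3 GPa
granite: 2660 kg/m³ × 9.81 m/s² × 17920 m = 4.676×10^8 Pa = 0.4676 GPa
diorite: 2770 kg/m³ × 9.81 m/s² × 14890 m = 4.046×10^8 Pa = 0.4046 GPa
eclogite: 3470 kg/m³ × 9.81 m/s² × 940 m = 3.200×10^7 Pa = 0.03200 GPa
Total = 0.1009 + 5.433×10^-3 + 0.4676 + 0.4046 + 0.03200 = 1.0106 GPa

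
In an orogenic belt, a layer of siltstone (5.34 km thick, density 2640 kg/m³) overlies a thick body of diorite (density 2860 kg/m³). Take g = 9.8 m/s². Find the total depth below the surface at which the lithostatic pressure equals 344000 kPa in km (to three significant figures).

Pressure at base of upper layers: 2640×9.8×5340 = 1.382×10^8 Pa = 1.382×10^5 kPa
Remaining pressure to be supplied by diorite: 3.440×10^8 − 1.382×10^8 = 2.058×10^8 Pa
Additional depth in diorite = 2.058×10^8 Pa / (2860 kg/m³ × 9.8 m/s²) = 7344.2 m
Total depth = 5340 m + 7344.2 m = 12684 m
= 12.684 km

12.7 km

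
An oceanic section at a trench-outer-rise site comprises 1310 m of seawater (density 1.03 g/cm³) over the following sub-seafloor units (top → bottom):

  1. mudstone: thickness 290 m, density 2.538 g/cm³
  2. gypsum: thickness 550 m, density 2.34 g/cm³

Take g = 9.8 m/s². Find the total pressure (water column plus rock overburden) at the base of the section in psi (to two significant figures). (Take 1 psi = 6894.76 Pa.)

4800 psi

seawater: 1030 kg/m³ × 9.8 m/s² × 1310 m = 1.322×10^7 Pa = 1918 psi
mudstone: 2538 kg/m³ × 9.8 m/s² × 290 m = 7.213×10^6 Pa = 1046 psi
gypsum: 2340 kg/m³ × 9.8 m/s² × 550 m = 1.261×10^7 Pa = 1829 psi
Total = 1918 + 1046 + 1829 = 4793.3 psi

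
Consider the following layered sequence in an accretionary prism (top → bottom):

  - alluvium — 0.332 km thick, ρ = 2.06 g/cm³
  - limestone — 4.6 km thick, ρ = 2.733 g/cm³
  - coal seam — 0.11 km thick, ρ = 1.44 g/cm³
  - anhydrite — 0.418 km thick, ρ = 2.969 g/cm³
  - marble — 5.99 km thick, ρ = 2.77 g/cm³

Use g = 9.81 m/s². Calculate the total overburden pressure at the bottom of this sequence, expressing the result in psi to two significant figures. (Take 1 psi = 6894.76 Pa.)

alluvium: 2060 kg/m³ × 9.81 m/s² × 332 m = 6.709×10^6 Pa = 973.1 psi
limestone: 2733 kg/m³ × 9.81 m/s² × 4600 m = 1.233×10^8 Pa = 17887 psi
coal seam: 1440 kg/m³ × 9.81 m/s² × 110 m = 1.554×10^6 Pa = 225.4 psi
anhydrite: 2969 kg/m³ × 9.81 m/s² × 418 m = 1.217×10^7 Pa = 1766 psi
marble: 2770 kg/m³ × 9.81 m/s² × 5990 m = 1.628×10^8 Pa = 23608 psi
Total = 973.1 + 17887 + 225.4 + 1766 + 23608 = 44460 psi

44000 psi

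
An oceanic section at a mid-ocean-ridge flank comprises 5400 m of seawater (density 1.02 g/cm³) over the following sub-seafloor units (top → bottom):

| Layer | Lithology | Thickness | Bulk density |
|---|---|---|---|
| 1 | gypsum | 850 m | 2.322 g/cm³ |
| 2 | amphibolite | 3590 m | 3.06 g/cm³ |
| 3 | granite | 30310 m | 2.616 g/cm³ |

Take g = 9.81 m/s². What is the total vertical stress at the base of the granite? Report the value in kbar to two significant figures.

9.6 kbar

seawater: 1020 kg/m³ × 9.81 m/s² × 5400 m = 5.403×10^7 Pa = 0.5403 kbar
gypsum: 2322 kg/m³ × 9.81 m/s² × 850 m = 1.936×10^7 Pa = 0.1936 kbar
amphibolite: 3060 kg/m³ × 9.81 m/s² × 3590 m = 1.078×10^8 Pa = 1.078 kbar
granite: 2616 kg/m³ × 9.81 m/s² × 30310 m = 7.778×10^8 Pa = 7.778 kbar
Total = 0.5403 + 0.1936 + 1.078 + 7.778 = 9.5901 kbar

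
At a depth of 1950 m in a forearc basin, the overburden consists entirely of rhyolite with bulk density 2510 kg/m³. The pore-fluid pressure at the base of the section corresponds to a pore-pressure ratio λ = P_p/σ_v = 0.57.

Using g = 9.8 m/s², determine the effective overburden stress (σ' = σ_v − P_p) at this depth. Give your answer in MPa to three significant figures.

20.6 MPa

Overburden (lithostatic) stress σ_v:
rhyolite: 2510 kg/m³ × 9.8 m/s² × 1950 m = 4.797×10^7 Pa = 47.97 MPa
Pore pressure P_p = λ·σ_v = 0.57 × 47.97 MPa = 27.34 MPa
Effective stress σ' = σ_v − P_p = 47.97 − 27.34 = 20.625 MPa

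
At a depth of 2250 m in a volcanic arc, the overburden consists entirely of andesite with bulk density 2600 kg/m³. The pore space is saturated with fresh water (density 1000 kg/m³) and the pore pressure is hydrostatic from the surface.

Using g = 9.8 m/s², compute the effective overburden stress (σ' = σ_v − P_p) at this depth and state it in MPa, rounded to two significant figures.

35 MPa

Overburden (lithostatic) stress σ_v:
andesite: 2600 kg/m³ × 9.8 m/s² × 2250 m = 5.733×10^7 Pa = 57.33 MPa
Pore pressure P_p = 1000 kg/m³ × 9.8 m/s² × 2250 m = 2.205×10^7 Pa = 22.05 MPa
Effective stress σ' = σ_v − P_p = 57.33 − 22.05 = 35.280 MPa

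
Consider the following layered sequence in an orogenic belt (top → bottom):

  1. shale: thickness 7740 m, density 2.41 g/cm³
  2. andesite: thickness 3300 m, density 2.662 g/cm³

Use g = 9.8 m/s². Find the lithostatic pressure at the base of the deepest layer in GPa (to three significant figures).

0.269 GPa

shale: 2410 kg/m³ × 9.8 m/s² × 7740 m = 1.828×10^8 Pa = 0.1828 GPa
andesite: 2662 kg/m³ × 9.8 m/s² × 3300 m = 8.609×10^7 Pa = 0.08609 GPa
Total = 0.1828 + 0.08609 = 0.26889 GPa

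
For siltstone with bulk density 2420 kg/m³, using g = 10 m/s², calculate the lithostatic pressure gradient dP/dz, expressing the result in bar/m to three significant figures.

dP/dz = ρg = 2420 kg/m³ × 10 m/s² = 24200 Pa/m
= 24200 Pa/m × (1 bar/m / 1.0000×10^5 Pa/m) = 0.24200 bar/m

0.242 bar/m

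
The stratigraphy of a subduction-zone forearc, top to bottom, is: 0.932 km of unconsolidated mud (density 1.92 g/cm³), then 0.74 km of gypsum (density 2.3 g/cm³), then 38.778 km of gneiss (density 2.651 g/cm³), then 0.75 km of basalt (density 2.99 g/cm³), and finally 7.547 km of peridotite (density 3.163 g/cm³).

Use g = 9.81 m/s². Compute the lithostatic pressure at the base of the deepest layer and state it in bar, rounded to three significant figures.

13000 bar

unconsolidated mud: 1920 kg/m³ × 9.81 m/s² × 932 m = 1.755×10^7 Pa = 175.5 bar
gypsum: 2300 kg/m³ × 9.81 m/s² × 740 m = 1.670×10^7 Pa = 167.0 bar
gneiss: 2651 kg/m³ × 9.81 m/s² × 38778 m = 1.008×10^9 Pa = 10085 bar
basalt: 2990 kg/m³ × 9.81 m/s² × 750 m = 2.200×10^7 Pa = 220.0 bar
peridotite: 3163 kg/m³ × 9.81 m/s² × 7547 m = 2.342×10^8 Pa = 2342 bar
Total = 175.5 + 167.0 + 10085 + 220.0 + 2342 = 12989 bar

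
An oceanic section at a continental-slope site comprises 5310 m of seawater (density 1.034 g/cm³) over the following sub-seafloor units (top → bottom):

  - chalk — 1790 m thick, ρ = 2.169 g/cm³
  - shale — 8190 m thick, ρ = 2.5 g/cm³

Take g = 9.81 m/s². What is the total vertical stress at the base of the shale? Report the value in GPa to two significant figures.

0.29 GPa

seawater: 1034 kg/m³ × 9.81 m/s² × 5310 m = 5.386×10^7 Pa = 0.05386 GPa
chalk: 2169 kg/m³ × 9.81 m/s² × 1790 m = 3.809×10^7 Pa = 0.03809 GPa
shale: 2500 kg/m³ × 9.81 m/s² × 8190 m = 2.009×10^8 Pa = 0.2009 GPa
Total = 0.05386 + 0.03809 + 0.2009 = 0.29281 GPa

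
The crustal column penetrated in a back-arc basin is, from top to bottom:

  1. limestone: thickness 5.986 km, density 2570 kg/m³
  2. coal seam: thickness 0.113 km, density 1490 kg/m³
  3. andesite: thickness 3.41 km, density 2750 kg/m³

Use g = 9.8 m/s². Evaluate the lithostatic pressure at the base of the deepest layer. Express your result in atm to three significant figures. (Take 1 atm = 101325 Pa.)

2410 atm

limestone: 2570 kg/m³ × 9.8 m/s² × 5986 m = 1.508×10^8 Pa = 1488 atm
coal seam: 1490 kg/m³ × 9.8 m/s² × 113 m = 1.650×10^6 Pa = 16.28 atm
andesite: 2750 kg/m³ × 9.8 m/s² × 3410 m = 9.190×10^7 Pa = 907.0 atm
Total = 1488 + 16.28 + 907.0 = 2411.2 atm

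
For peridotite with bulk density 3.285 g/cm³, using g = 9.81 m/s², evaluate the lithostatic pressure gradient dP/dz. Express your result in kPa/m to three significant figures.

32.2 kPa/m

dP/dz = ρg = 3285 kg/m³ × 9.81 m/s² = 32226 Pa/m
= 32226 Pa/m × (1 kPa/m / 1000.0 Pa/m) = 32.226 kPa/m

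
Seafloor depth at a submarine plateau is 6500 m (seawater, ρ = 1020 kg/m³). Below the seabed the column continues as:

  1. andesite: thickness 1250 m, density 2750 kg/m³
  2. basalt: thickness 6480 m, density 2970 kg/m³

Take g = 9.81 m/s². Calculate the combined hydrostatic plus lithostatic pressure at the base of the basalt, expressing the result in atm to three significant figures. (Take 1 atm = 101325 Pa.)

seawater: 1020 kg/m³ × 9.81 m/s² × 6500 m = 6.504×10^7 Pa = 641.9 atm
andesite: 2750 kg/m³ × 9.81 m/s² × 1250 m = 3.372×10^7 Pa = 332.8 atm
basalt: 2970 kg/m³ × 9.81 m/s² × 6480 m = 1.888×10^8 Pa = 1863 atm
Total = 641.9 + 332.8 + 1863 = 2838.0 atm

2840 atm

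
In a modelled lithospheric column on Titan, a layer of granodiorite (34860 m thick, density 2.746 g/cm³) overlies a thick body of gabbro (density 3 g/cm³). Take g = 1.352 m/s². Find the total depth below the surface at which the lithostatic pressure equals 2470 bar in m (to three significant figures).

63800 m

Pressure at base of upper layers: 2746×1.352×34860 = 1.294×10^8 Pa = 1294 bar
Remaining pressure to be supplied by gabbro: 2.470×10^8 − 1.294×10^8 = 1.176×10^8 Pa
Additional depth in gabbro = 1.176×10^8 Pa / (3000 kg/m³ × 1.352 m/s²) = 28989 m
Total depth = 34860 m + 28989 m = 63849 m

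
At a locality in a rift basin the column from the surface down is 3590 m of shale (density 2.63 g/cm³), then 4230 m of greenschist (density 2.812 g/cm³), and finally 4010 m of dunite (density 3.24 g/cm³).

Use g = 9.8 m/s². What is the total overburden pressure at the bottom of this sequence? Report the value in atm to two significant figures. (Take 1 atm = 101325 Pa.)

3300 atm

shale: 2630 kg/m³ × 9.8 m/s² × 3590 m = 9.253×10^7 Pa = 913.2 atm
greenschist: 2812 kg/m³ × 9.8 m/s² × 4230 m = 1.166×10^8 Pa = 1150 atm
dunite: 3240 kg/m³ × 9.8 m/s² × 4010 m = 1.273×10^8 Pa = 1257 atm
Total = 913.2 + 1150 + 1257 = 3320.2 atm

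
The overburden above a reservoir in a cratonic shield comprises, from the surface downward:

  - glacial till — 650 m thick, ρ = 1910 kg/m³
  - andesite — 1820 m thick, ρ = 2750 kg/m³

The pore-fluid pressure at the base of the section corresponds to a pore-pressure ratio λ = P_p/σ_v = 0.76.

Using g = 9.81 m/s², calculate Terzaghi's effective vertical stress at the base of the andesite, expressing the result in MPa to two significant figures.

15 MPa

Overburden (lithostatic) stress σ_v:
glacial till: 1910 kg/m³ × 9.81 m/s² × 650 m = 1.218×10^7 Pa = 12.18 MPa
andesite: 2750 kg/m³ × 9.81 m/s² × 1820 m = 4.910×10^7 Pa = 49.10 MPa
Total = 12.18 + 49.10 = 61.278 MPa
Pore pressure P_p = λ·σ_v = 0.76 × 61.28 MPa = 46.57 MPa
Effective stress σ' = σ_v − P_p = 61.28 − 46.57 = 14.707 MPa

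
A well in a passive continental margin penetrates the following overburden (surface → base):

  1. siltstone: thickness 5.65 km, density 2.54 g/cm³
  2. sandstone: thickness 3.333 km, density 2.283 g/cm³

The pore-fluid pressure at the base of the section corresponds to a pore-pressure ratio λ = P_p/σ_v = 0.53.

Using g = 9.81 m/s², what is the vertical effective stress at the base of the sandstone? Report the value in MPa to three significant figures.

101 MPa

Overburden (lithostatic) stress σ_v:
siltstone: 2540 kg/m³ × 9.81 m/s² × 5650 m = 1.408×10^8 Pa = 140.8 MPa
sandstone: 2283 kg/m³ × 9.81 m/s² × 3333 m = 7.465×10^7 Pa = 74.65 MPa
Total = 140.8 + 74.65 = 215.43 MPa
Pore pressure P_p = λ·σ_v = 0.53 × 215.4 MPa = 114.2 MPa
Effective stress σ' = σ_v − P_p = 215.4 − 114.2 = 101.25 MPa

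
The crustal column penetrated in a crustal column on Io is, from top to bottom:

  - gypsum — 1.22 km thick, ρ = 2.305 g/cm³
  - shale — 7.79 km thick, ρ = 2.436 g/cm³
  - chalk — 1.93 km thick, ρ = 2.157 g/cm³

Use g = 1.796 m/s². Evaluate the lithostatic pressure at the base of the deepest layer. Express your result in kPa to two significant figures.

47000 kPa

gypsum: 2305 kg/m³ × 1.796 m/s² × 1220 m = 5.051×10^6 Pa = 5051 kPa
shale: 2436 kg/m³ × 1.796 m/s² × 7790 m = 3.408×10^7 Pa = 34082 kPa
chalk: 2157 kg/m³ × 1.796 m/s² × 1930 m = 7.477×10^6 Pa = 7477 kPa
Total = 5051 + 34082 + 7477 = 46609 kPa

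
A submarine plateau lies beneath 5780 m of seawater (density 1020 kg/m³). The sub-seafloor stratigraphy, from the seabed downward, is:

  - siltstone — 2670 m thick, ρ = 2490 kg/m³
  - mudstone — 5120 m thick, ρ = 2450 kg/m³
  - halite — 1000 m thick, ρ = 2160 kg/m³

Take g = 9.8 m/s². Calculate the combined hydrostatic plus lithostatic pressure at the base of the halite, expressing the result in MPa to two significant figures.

seawater: 1020 kg/m³ × 9.8 m/s² × 5780 m = 5.778×10^7 Pa = 57.78 MPa
siltstone: 2490 kg/m³ × 9.8 m/s² × 2670 m = 6.515×10^7 Pa = 65.15 MPa
mudstone: 2450 kg/m³ × 9.8 m/s² × 5120 m = 1.229×10^8 Pa = 122.9 MPa
halite: 2160 kg/m³ × 9.8 m/s² × 1000 m = 2.117×10^7 Pa = 21.17 MPa
Total = 57.78 + 65.15 + 122.9 + 21.17 = 267.03 MPa

270 MPa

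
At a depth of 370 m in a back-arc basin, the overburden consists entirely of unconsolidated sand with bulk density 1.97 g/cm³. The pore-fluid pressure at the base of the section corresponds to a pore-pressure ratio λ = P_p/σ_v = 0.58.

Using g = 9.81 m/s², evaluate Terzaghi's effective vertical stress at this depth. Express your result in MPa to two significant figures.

Overburden (lithostatic) stress σ_v:
unconsolidated sand: 1970 kg/m³ × 9.81 m/s² × 370 m = 7.151×10^6 Pa = 7.151 MPa
Pore pressure P_p = λ·σ_v = 0.58 × 7.151 MPa = 4.147 MPa
Effective stress σ' = σ_v − P_p = 7.151 − 4.147 = 3.0032 MPa

3.0 MPa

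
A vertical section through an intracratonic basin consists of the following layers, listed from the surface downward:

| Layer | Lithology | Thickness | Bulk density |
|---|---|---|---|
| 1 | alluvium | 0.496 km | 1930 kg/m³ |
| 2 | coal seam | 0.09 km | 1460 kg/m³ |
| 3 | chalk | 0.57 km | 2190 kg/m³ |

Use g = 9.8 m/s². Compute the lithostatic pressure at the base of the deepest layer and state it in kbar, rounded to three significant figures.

0.229 kbar

alluvium: 1930 kg/m³ × 9.8 m/s² × 496 m = 9.381×10^6 Pa = 0.09381 kbar
coal seam: 1460 kg/m³ × 9.8 m/s² × 90 m = 1.288×10^6 Pa = 0.01288 kbar
chalk: 2190 kg/m³ × 9.8 m/s² × 570 m = 1.223×10^7 Pa = 0.1223 kbar
Total = 0.09381 + 0.01288 + 0.1223 = 0.22902 kbar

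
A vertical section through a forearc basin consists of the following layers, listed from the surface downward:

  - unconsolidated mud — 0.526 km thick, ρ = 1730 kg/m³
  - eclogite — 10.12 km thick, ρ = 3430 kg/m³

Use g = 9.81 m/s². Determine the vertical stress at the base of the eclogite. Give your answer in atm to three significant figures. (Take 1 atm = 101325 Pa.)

3450 atm

unconsolidated mud: 1730 kg/m³ × 9.81 m/s² × 526 m = 8.927×10^6 Pa = 88.10 atm
eclogite: 3430 kg/m³ × 9.81 m/s² × 10120 m = 3.405×10^8 Pa = 3361 atm
Total = 88.10 + 3361 = 3448.8 atm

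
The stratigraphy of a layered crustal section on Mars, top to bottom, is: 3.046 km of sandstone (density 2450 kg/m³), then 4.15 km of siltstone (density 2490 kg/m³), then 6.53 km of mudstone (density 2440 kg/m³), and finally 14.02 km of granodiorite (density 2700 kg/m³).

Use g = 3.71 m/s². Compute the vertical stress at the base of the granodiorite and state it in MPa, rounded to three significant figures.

sandstone: 2450 kg/m³ × 3.71 m/s² × 3046 m = 2.769×10^7 Pa = 27.69 MPa
siltstone: 2490 kg/m³ × 3.71 m/s² × 4150 m = 3.834×10^7 Pa = 38.34 MPa
mudstone: 2440 kg/m³ × 3.71 m/s² × 6530 m = 5.911×10^7 Pa = 59.11 MPa
granodiorite: 2700 kg/m³ × 3.71 m/s² × 14020 m = 1.404×10^8 Pa = 140.4 MPa
Total = 27.69 + 38.34 + 59.11 + 140.4 = 265.57 MPa

266 MPa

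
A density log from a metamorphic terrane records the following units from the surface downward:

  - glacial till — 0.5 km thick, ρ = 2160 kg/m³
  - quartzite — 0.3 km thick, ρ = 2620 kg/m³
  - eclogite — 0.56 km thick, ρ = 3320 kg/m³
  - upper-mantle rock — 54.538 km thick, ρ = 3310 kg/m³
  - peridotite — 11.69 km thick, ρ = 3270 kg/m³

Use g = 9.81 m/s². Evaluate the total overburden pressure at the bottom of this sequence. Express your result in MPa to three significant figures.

glacial till: 2160 kg/m³ × 9.81 m/s² × 500 m = 1.059×10^7 Pa = 10.59 MPa
quartzite: 2620 kg/m³ × 9.81 m/s² × 300 m = 7.711×10^6 Pa = 7.711 MPa
eclogite: 3320 kg/m³ × 9.81 m/s² × 560 m = 1.824×10^7 Pa = 18.24 MPa
upper-mantle rock: 3310 kg/m³ × 9.81 m/s² × 54538 m = 1.771×10^9 Pa = 1771 MPa
peridotite: 3270 kg/m³ × 9.81 m/s² × 11690 m = 3.750×10^8 Pa = 375.0 MPa
Total = 10.59 + 7.711 + 18.24 + 1771 + 375.0 = 2182.5 MPa

2180 MPa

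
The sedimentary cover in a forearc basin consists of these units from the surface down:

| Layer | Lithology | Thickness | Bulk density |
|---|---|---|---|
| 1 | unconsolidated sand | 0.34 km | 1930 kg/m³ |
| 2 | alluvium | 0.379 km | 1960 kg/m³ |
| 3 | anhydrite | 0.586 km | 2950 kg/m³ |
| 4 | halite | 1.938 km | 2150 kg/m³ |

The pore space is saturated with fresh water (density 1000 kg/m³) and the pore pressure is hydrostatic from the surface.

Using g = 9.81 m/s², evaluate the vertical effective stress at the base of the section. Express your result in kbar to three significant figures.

0.397 kbar

Overburden (lithostatic) stress σ_v:
unconsolidated sand: 1930 kg/m³ × 9.81 m/s² × 340 m = 6.437×10^6 Pa = 6.437 MPa
alluvium: 1960 kg/m³ × 9.81 m/s² × 379 m = 7.287×10^6 Pa = 7.287 MPa
anhydrite: 2950 kg/m³ × 9.81 m/s² × 586 m = 1.696×10^7 Pa = 16.96 MPa
halite: 2150 kg/m³ × 9.81 m/s² × 1938 m = 4.088×10^7 Pa = 40.88 MPa
Total = 6.437 + 7.287 + 16.96 + 40.88 = 71.558 MPa
Pore pressure P_p = 1000 kg/m³ × 9.81 m/s² × 3243 m = 3.181×10^7 Pa = 31.81 MPa
Effective stress σ' = σ_v − P_p = 71.56 − 31.81 = 39.745 MPa = 0.39745 kbar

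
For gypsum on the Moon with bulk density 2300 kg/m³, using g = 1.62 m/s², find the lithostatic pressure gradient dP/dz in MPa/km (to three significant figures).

dP/dz = ρg = 2300 kg/m³ × 1.62 m/s² = 3726.0 Pa/m
= 3726.0 Pa/m × (1 MPa/km / 1000.0 Pa/m) = 3.7260 MPa/km

3.73 MPa/km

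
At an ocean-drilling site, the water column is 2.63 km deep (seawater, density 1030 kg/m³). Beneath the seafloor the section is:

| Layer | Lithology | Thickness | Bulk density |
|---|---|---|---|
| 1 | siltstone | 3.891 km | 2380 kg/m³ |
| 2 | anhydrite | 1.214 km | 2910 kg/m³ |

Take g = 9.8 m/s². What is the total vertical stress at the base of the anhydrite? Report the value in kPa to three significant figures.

seawater: 1030 kg/m³ × 9.8 m/s² × 2630 m = 2.655×10^7 Pa = 26547 kPa
siltstone: 2380 kg/m³ × 9.8 m/s² × 3891 m = 9.075×10^7 Pa = 90754 kPa
anhydrite: 2910 kg/m³ × 9.8 m/s² × 1214 m = 3.462×10^7 Pa = 34621 kPa
Total = 26547 + 90754 + 34621 = 1.5192×10^5 kPa

152000 kPa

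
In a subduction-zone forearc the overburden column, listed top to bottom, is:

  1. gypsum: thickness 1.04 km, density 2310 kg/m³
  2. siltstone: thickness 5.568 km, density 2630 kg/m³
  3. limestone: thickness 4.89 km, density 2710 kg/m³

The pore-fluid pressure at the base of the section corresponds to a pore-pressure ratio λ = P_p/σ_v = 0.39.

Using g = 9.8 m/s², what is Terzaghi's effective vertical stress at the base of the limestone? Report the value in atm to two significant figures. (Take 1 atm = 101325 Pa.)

1800 atm

Overburden (lithostatic) stress σ_v:
gypsum: 2310 kg/m³ × 9.8 m/s² × 1040 m = 2.354×10^7 Pa = 23.54 MPa
siltstone: 2630 kg/m³ × 9.8 m/s² × 5568 m = 1.435×10^8 Pa = 143.5 MPa
limestone: 2710 kg/m³ × 9.8 m/s² × 4890 m = 1.299×10^8 Pa = 129.9 MPa
Total = 23.54 + 143.5 + 129.9 = 296.92 MPa
Pore pressure P_p = λ·σ_v = 0.39 × 296.9 MPa = 115.8 MPa
Effective stress σ' = σ_v − P_p = 296.9 − 115.8 = 181.12 MPa = 1787.5 atm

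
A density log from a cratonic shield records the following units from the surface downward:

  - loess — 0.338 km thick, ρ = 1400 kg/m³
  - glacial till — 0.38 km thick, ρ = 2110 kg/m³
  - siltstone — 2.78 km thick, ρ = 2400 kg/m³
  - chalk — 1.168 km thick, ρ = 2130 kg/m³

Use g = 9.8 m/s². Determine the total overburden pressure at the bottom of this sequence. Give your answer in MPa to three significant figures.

102 MPa

loess: 1400 kg/m³ × 9.8 m/s² × 338 m = 4.637×10^6 Pa = 4.637 MPa
glacial till: 2110 kg/m³ × 9.8 m/s² × 380 m = 7.858×10^6 Pa = 7.858 MPa
siltstone: 2400 kg/m³ × 9.8 m/s² × 2780 m = 6.539×10^7 Pa = 65.39 MPa
chalk: 2130 kg/m³ × 9.8 m/s² × 1168 m = 2.438×10^7 Pa = 24.38 MPa
Total = 4.637 + 7.858 + 65.39 + 24.38 = 102.26 MPa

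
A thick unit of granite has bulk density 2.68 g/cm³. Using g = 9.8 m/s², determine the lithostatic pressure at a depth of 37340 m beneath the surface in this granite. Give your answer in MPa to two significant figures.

980 MPa

granite: 2680 kg/m³ × 9.8 m/s² × 37340 m = 9.807×10^8 Pa = 980.7 MPa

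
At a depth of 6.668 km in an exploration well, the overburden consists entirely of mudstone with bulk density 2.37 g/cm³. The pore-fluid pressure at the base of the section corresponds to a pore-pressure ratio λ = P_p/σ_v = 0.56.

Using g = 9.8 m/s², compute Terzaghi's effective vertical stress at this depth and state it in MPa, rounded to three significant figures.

68.1 MPa

Overburden (lithostatic) stress σ_v:
mudstone: 2370 kg/m³ × 9.8 m/s² × 6668 m = 1.549×10^8 Pa = 154.9 MPa
Pore pressure P_p = λ·σ_v = 0.56 × 154.9 MPa = 86.73 MPa
Effective stress σ' = σ_v − P_p = 154.9 − 86.73 = 68.143 MPa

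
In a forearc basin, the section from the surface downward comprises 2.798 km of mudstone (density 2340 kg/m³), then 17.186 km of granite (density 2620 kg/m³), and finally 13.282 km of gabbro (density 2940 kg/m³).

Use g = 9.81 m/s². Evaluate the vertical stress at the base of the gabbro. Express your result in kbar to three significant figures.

8.89 kbar

mudstone: 2340 kg/m³ × 9.81 m/s² × 2798 m = 6.423×10^7 Pa = 0.6423 kbar
granite: 2620 kg/m³ × 9.81 m/s² × 17186 m = 4.417×10^8 Pa = 4.417 kbar
gabbro: 2940 kg/m³ × 9.81 m/s² × 13282 m = 3.831×10^8 Pa = 3.831 kbar
Total = 0.6423 + 4.417 + 3.831 = 8.8902 kbar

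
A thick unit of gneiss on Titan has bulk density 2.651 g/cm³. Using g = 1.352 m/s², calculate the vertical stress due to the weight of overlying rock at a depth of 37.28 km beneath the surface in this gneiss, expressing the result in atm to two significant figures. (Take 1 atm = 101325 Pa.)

gneiss: 2651 kg/m³ × 1.352 m/s² × 37280 m = 1.336×10^8 Pa = 1319 atm

1300 atm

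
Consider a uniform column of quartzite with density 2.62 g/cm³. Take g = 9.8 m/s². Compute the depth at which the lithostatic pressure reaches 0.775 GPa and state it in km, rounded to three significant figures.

h = P/(ρg) = 0.775 GPa / (2620 kg/m³ × 9.8 m/s²) = 7.750×10^8 Pa / 25676 Pa/m = 30184 m
= 30.184 km

30.2 km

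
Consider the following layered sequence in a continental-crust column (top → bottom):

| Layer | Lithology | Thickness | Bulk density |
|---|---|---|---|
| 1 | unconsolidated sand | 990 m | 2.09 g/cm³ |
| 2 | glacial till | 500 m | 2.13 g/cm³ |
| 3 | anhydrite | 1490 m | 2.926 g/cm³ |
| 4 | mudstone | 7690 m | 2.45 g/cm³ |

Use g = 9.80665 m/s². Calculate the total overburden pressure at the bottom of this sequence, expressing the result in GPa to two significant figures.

0.26 GPa

unconsolidated sand: 2090 kg/m³ × 9.80665 m/s² × 990 m = 2.029×10^7 Pa = 0.02029 GPa
glacial till: 2130 kg/m³ × 9.80665 m/s² × 500 m = 1.044×10^7 Pa = 0.01044 GPa
anhydrite: 2926 kg/m³ × 9.80665 m/s² × 1490 m = 4.275×10^7 Pa = 0.04275 GPa
mudstone: 2450 kg/m³ × 9.80665 m/s² × 7690 m = 1.848×10^8 Pa = 0.1848 GPa
Total = 0.02029 + 0.01044 + 0.04275 + 0.1848 = 0.25825 GPa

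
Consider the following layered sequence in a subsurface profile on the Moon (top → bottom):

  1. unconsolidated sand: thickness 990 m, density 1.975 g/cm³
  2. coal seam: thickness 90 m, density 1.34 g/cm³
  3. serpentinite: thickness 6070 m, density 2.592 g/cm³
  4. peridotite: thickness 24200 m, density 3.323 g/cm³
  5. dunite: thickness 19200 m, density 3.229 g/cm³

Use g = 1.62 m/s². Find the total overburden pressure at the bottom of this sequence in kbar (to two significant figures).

2.6 kbar

unconsolidated sand: 1975 kg/m³ × 1.62 m/s² × 990 m = 3.168×10^6 Pa = 0.03168 kbar
coal seam: 1340 kg/m³ × 1.62 m/s² × 90 m = 1.954×10^5 Pa = 1.954×10^-3 kbar
serpentinite: 2592 kg/m³ × 1.62 m/s² × 6070 m = 2.549×10^7 Pa = 0.2549 kbar
peridotite: 3323 kg/m³ × 1.62 m/s² × 24200 m = 1.303×10^8 Pa = 1.303 kbar
dunite: 3229 kg/m³ × 1.62 m/s² × 19200 m = 1.004×10^8 Pa = 1.004 kbar
Total = 0.03168 + 1.954×10^-3 + 0.2549 + 1.303 + 1.004 = 2.5956 kbar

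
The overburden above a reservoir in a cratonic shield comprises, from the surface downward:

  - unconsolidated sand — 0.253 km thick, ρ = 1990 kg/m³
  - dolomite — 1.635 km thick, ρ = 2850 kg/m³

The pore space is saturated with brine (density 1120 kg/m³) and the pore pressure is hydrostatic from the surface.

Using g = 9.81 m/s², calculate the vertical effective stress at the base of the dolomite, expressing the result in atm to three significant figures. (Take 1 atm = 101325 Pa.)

295 atm

Overburden (lithostatic) stress σ_v:
unconsolidated sand: 1990 kg/m³ × 9.81 m/s² × 253 m = 4.939×10^6 Pa = 4.939 MPa
dolomite: 2850 kg/m³ × 9.81 m/s² × 1635 m = 4.571×10^7 Pa = 45.71 MPa
Total = 4.939 + 45.71 = 50.651 MPa
Pore pressure P_p = 1120 kg/m³ × 9.81 m/s² × 1888 m = 2.074×10^7 Pa = 20.74 MPa
Effective stress σ' = σ_v − P_p = 50.65 − 20.74 = 29.907 MPa = 295.16 atm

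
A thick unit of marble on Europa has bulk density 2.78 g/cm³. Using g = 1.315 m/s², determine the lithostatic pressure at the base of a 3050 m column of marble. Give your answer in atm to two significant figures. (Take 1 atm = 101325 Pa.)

110 atm

marble: 2780 kg/m³ × 1.315 m/s² × 3050 m = 1.115×10^7 Pa = 110.0 atm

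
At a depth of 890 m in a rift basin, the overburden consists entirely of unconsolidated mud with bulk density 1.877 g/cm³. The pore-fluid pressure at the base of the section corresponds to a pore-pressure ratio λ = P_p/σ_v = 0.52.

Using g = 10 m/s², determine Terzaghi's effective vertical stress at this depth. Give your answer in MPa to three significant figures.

Overburden (lithostatic) stress σ_v:
unconsolidated mud: 1877 kg/m³ × 10 m/s² × 890 m = 1.671×10^7 Pa = 16.71 MPa
Pore pressure P_p = λ·σ_v = 0.52 × 16.71 MPa = 8.687 MPa
Effective stress σ' = σ_v − P_p = 16.71 − 8.687 = 8.0185 MPa

8.02 MPa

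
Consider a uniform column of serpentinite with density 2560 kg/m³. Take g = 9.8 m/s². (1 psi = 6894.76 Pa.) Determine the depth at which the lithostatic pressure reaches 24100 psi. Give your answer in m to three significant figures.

h = P/(ρg) = 24100 psi / (2560 kg/m³ × 9.8 m/s²) = 1.662×10^8 Pa / 25088 Pa/m = 6623.2 m

6620 m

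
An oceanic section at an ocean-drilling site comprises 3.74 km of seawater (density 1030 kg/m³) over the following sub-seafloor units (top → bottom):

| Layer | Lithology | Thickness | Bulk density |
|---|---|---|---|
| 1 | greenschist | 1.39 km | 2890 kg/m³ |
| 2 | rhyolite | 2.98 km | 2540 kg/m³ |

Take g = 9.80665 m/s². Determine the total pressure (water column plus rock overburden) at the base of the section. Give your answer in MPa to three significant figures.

seawater: 1030 kg/m³ × 9.80665 m/s² × 3740 m = 3.778×10^7 Pa = 37.78 MPa
greenschist: 2890 kg/m³ × 9.80665 m/s² × 1390 m = 3.939×10^7 Pa = 39.39 MPa
rhyolite: 2540 kg/m³ × 9.80665 m/s² × 2980 m = 7.423×10^7 Pa = 74.23 MPa
Total = 37.78 + 39.39 + 74.23 = 151.40 MPa

151 MPa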